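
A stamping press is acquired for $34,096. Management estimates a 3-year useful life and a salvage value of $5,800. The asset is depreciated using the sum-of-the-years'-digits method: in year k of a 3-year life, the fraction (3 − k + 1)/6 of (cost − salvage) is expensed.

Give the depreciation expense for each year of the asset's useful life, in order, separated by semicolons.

Depreciable base = $34,096 − $5,800 = $28,296.
Sum of the years' digits = 3+2+1 = 6.
Year 1: $28,296 × 3/6 = $14,148. Book value $19,948.
Year 2: $28,296 × 2/6 = $9,432. Book value $10,516.
Year 3: $28,296 × 1/6 = $4,716. Book value $5,800.

$14,148; $9,432; $4,716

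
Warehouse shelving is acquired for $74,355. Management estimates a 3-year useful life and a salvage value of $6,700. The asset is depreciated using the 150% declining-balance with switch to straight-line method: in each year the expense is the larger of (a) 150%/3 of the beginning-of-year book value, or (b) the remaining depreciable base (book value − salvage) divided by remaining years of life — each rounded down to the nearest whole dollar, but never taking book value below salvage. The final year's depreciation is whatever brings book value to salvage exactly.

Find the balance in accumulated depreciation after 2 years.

$55,766

Depreciable base = $74,355 − $6,700 = $67,655.
Year 1: DB = ⌊$74,355 × 150%/3⌋ = $37,177; SL = ⌊$67,655/3⌋ = $22,551 → take DB $37,177. Book value $37,178.
Year 2: DB = ⌊$37,178 × 150%/3⌋ = $18,589; SL = ⌊$30,478/2⌋ = $15,239 → take DB $18,589. Book value $18,589.
Accumulated through year 2 = $74,355 − $18,589 = $55,766.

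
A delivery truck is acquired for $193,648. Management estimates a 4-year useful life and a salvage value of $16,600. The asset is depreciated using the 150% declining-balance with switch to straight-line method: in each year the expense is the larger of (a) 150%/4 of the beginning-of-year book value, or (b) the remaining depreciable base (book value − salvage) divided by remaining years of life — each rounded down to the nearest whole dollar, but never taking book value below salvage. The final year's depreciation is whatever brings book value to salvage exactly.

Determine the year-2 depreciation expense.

$45,386

Depreciable base = $193,648 − $16,600 = $177,048.
Year 1: DB = ⌊$193,648 × 150%/4⌋ = $72,618; SL = ⌊$177,048/4⌋ = $44,262 → take DB $72,618. Book value $121,030.
Year 2: DB = ⌊$121,030 × 150%/4⌋ = $45,386; SL = ⌊$104,430/3⌋ = $34,810 → take DB $45,386. Book value $75,644.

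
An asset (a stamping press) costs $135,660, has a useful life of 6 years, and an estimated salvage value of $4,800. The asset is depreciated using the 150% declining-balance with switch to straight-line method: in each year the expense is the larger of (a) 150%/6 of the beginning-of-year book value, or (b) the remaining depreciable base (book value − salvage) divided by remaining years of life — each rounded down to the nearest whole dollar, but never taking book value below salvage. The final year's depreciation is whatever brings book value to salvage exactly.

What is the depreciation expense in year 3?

Depreciable base = $135,660 − $4,800 = $130,860.
Year 1: DB = ⌊$135,660 × 150%/6⌋ = $33,915; SL = ⌊$130,860/6⌋ = $21,810 → take DB $33,915. Book value $101,745.
Year 2: DB = ⌊$101,745 × 150%/6⌋ = $25,436; SL = ⌊$96,945/5⌋ = $19,389 → take DB $25,436. Book value $76,309.
Year 3: DB = ⌊$76,309 × 150%/6⌋ = $19,077; SL = ⌊$71,509/4⌋ = $17,877 → take DB $19,077. Book value $57,232.

$19,077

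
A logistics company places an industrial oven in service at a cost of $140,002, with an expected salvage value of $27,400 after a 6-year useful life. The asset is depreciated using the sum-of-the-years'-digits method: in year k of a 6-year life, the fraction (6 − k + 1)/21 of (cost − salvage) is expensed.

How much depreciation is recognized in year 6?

Depreciable base = $140,002 − $27,400 = $112,602.
Sum of the years' digits = 6+5+4+3+2+1 = 21.
Year 1: $112,602 × 6/21 = $32,172. Book value $107,830.
Year 2: $112,602 × 5/21 = $26,810. Book value $81,020.
Year 3: $112,602 × 4/21 = $21,448. Book value $59,572.
Year 4: $112,602 × 3/21 = $16,086. Book value $43,486.
Year 5: $112,602 × 2/21 = $10,724. Book value $32,762.
Year 6: $112,602 × 1/21 = $5,362. Book value $27,400.

$5,362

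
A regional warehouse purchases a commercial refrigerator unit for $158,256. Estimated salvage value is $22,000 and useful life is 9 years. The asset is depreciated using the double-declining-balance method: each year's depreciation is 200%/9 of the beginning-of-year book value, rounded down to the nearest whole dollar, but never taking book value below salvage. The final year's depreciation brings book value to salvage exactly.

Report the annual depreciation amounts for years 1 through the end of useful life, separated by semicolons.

$35,168; $27,352; $21,274; $16,547; $12,870; $10,010; $7,785; $5,250; $0

Depreciable base = $158,256 − $22,000 = $136,256.
Year 1: ⌊$158,256 × 200%/9⌋ = $35,168. Book value $123,088.
Year 2: ⌊$123,088 × 200%/9⌋ = $27,352. Book value $95,736.
Year 3: ⌊$95,736 × 200%/9⌋ = $21,274. Book value $74,462.
Year 4: ⌊$74,462 × 200%/9⌋ = $16,547. Book value $57,915.
Year 5: ⌊$57,915 × 200%/9⌋ = $12,870. Book value $45,045.
Year 6: ⌊$45,045 × 200%/9⌋ = $10,010. Book value $35,035.
Year 7: ⌊$35,035 × 200%/9⌋ = $7,785. Book value $27,250.
Year 8: ⌊$27,250 × 200%/9⌋ = $6,055, capped at $5,250. Book value $22,000.
Year 9 (final): $22,000 − $22,000 = $0. Book value $22,000.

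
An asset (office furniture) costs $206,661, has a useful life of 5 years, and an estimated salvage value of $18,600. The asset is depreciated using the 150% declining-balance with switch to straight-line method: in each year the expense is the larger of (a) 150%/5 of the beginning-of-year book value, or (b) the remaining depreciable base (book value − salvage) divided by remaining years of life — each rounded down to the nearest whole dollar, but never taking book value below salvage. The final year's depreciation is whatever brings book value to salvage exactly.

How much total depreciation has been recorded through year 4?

$161,918

Depreciable base = $206,661 − $18,600 = $188,061.
Year 1: DB = ⌊$206,661 × 150%/5⌋ = $61,998; SL = ⌊$188,061/5⌋ = $37,612 → take DB $61,998. Book value $144,663.
Year 2: DB = ⌊$144,663 × 150%/5⌋ = $43,398; SL = ⌊$126,063/4⌋ = $31,515 → take DB $43,398. Book value $101,265.
Year 3: DB = ⌊$101,265 × 150%/5⌋ = $30,379; SL = ⌊$82,665/3⌋ = $27,555 → take DB $30,379. Book value $70,886.
Year 4: DB = ⌊$70,886 × 150%/5⌋ = $21,265; SL = ⌊$52,286/2⌋ = $26,143 → take SL $26,143. Book value $44,743.
Accumulated through year 4 = $206,661 − $44,743 = $161,918.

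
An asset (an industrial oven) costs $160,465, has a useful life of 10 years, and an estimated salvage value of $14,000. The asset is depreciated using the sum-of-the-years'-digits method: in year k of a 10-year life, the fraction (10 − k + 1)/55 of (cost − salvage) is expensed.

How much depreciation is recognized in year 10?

$2,663

Depreciable base = $160,465 − $14,000 = $146,465.
Sum of the years' digits = 10+9+8+7+6+5+4+3+2+1 = 55.
Year 1: $146,465 × 10/55 = $26,630. Book value $133,835.
Year 2: $146,465 × 9/55 = $23,967. Book value $109,868.
Year 3: $146,465 × 8/55 = $21,304. Book value $88,564.
Year 4: $146,465 × 7/55 = $18,641. Book value $69,923.
Year 5: $146,465 × 6/55 = $15,978. Book value $53,945.
Year 6: $146,465 × 5/55 = $13,315. Book value $40,630.
Year 7: $146,465 × 4/55 = $10,652. Book value $29,978.
Year 8: $146,465 × 3/55 = $7,989. Book value $21,989.
Year 9: $146,465 × 2/55 = $5,326. Book value $16,663.
Year 10: $146,465 × 1/55 = $2,663. Book value $14,000.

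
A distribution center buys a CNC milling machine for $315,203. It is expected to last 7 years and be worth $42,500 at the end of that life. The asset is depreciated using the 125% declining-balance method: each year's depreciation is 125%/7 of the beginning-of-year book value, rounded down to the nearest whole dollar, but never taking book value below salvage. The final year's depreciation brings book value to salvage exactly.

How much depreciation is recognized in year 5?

$25,626

Depreciable base = $315,203 − $42,500 = $272,703.
Year 1: ⌊$315,203 × 125%/7⌋ = $56,286. Book value $258,917.
Year 2: ⌊$258,917 × 125%/7⌋ = $46,235. Book value $212,682.
Year 3: ⌊$212,682 × 125%/7⌋ = $37,978. Book value $174,704.
Year 4: ⌊$174,704 × 125%/7⌋ = $31,197. Book value $143,507.
Year 5: ⌊$143,507 × 125%/7⌋ = $25,626. Book value $117,881.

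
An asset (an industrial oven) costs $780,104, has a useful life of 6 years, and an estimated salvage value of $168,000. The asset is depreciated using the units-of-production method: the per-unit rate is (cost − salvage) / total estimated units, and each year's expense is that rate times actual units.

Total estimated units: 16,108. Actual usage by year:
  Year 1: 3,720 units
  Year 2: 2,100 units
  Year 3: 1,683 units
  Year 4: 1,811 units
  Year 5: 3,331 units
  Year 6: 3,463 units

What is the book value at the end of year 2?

$558,944

Depreciable base = $780,104 − $168,000 = $612,104.
Rate = $612,104 / 16,108 units = $38 per unit.
Year 1: 3,720 × $38 = $141,360. Book value $638,744.
Year 2: 2,100 × $38 = $79,800. Book value $558,944.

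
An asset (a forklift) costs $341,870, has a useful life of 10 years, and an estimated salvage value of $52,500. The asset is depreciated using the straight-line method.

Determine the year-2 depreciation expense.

Depreciable base = $341,870 − $52,500 = $289,370.
Annual expense = $289,370 / 10 = $28,937.

$28,937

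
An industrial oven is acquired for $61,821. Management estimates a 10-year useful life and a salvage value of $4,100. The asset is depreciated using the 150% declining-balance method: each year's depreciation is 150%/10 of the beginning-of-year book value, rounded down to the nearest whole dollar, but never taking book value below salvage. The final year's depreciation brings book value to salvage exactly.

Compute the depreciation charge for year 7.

$3,497

Depreciable base = $61,821 − $4,100 = $57,721.
Year 1: ⌊$61,821 × 150%/10⌋ = $9,273. Book value $52,548.
Year 2: ⌊$52,548 × 150%/10⌋ = $7,882. Book value $44,666.
Year 3: ⌊$44,666 × 150%/10⌋ = $6,699. Book value $37,967.
Year 4: ⌊$37,967 × 150%/10⌋ = $5,695. Book value $32,272.
Year 5: ⌊$32,272 × 150%/10⌋ = $4,840. Book value $27,432.
Year 6: ⌊$27,432 × 150%/10⌋ = $4,114. Book value $23,318.
Year 7: ⌊$23,318 × 150%/10⌋ = $3,497. Book value $19,821.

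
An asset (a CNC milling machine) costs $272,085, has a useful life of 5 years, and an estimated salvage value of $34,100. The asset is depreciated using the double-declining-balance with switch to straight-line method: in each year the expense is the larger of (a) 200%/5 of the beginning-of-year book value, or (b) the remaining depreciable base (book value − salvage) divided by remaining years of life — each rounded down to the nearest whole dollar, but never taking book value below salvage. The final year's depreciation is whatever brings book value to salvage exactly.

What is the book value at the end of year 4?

Depreciable base = $272,085 − $34,100 = $237,985.
Year 1: DB = ⌊$272,085 × 200%/5⌋ = $108,834; SL = ⌊$237,985/5⌋ = $47,597 → take DB $108,834. Book value $163,251.
Year 2: DB = ⌊$163,251 × 200%/5⌋ = $65,300; SL = ⌊$129,151/4⌋ = $32,287 → take DB $65,300. Book value $97,951.
Year 3: DB = ⌊$97,951 × 200%/5⌋ = $39,180; SL = ⌊$63,851/3⌋ = $21,283 → take DB $39,180. Book value $58,771.
Year 4: DB = ⌊$58,771 × 200%/5⌋ = $23,508; SL = ⌊$24,671/2⌋ = $12,335 → take DB $23,508. Book value $35,263.

$35,263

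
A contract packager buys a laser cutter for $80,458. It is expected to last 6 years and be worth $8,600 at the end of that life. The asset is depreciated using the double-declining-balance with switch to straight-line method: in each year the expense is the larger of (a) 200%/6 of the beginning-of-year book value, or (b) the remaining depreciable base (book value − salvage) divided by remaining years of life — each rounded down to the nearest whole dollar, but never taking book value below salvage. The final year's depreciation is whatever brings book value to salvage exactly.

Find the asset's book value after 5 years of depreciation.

Depreciable base = $80,458 − $8,600 = $71,858.
Year 1: DB = ⌊$80,458 × 200%/6⌋ = $26,819; SL = ⌊$71,858/6⌋ = $11,976 → take DB $26,819. Book value $53,639.
Year 2: DB = ⌊$53,639 × 200%/6⌋ = $17,879; SL = ⌊$45,039/5⌋ = $9,007 → take DB $17,879. Book value $35,760.
Year 3: DB = ⌊$35,760 × 200%/6⌋ = $11,920; SL = ⌊$27,160/4⌋ = $6,790 → take DB $11,920. Book value $23,840.
Year 4: DB = ⌊$23,840 × 200%/6⌋ = $7,946; SL = ⌊$15,240/3⌋ = $5,080 → take DB $7,946. Book value $15,894.
Year 5: DB = ⌊$15,894 × 200%/6⌋ = $5,298; SL = ⌊$7,294/2⌋ = $3,647 → take DB $5,298. Book value $10,596.

$10,596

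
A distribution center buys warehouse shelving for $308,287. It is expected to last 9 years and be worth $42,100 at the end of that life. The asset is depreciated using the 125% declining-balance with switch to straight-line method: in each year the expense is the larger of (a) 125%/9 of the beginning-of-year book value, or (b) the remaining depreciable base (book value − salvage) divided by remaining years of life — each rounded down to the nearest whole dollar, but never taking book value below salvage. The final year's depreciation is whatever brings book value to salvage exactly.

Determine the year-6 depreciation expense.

Depreciable base = $308,287 − $42,100 = $266,187.
Year 1: DB = ⌊$308,287 × 125%/9⌋ = $42,817; SL = ⌊$266,187/9⌋ = $29,576 → take DB $42,817. Book value $265,470.
Year 2: DB = ⌊$265,470 × 125%/9⌋ = $36,870; SL = ⌊$223,370/8⌋ = $27,921 → take DB $36,870. Book value $228,600.
Year 3: DB = ⌊$228,600 × 125%/9⌋ = $31,750; SL = ⌊$186,500/7⌋ = $26,642 → take DB $31,750. Book value $196,850.
Year 4: DB = ⌊$196,850 × 125%/9⌋ = $27,340; SL = ⌊$154,750/6⌋ = $25,791 → take DB $27,340. Book value $169,510.
Year 5: DB = ⌊$169,510 × 125%/9⌋ = $23,543; SL = ⌊$127,410/5⌋ = $25,482 → take SL $25,482. Book value $144,028.
Year 6: DB = ⌊$144,028 × 125%/9⌋ = $20,003; SL = ⌊$101,928/4⌋ = $25,482 → take SL $25,482. Book value $118,546.

$25,482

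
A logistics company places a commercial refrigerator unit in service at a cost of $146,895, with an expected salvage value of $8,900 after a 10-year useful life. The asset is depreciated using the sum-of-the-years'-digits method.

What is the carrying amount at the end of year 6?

Depreciable base = $146,895 − $8,900 = $137,995.
Sum of the years' digits = 10+9+8+7+6+5+4+3+2+1 = 55.
Year 1: $137,995 × 10/55 = $25,090. Book value $121,805.
Year 2: $137,995 × 9/55 = $22,581. Book value $99,224.
Year 3: $137,995 × 8/55 = $20,072. Book value $79,152.
Year 4: $137,995 × 7/55 = $17,563. Book value $61,589.
Year 5: $137,995 × 6/55 = $15,054. Book value $46,535.
Year 6: $137,995 × 5/55 = $12,545. Book value $33,990.

$33,990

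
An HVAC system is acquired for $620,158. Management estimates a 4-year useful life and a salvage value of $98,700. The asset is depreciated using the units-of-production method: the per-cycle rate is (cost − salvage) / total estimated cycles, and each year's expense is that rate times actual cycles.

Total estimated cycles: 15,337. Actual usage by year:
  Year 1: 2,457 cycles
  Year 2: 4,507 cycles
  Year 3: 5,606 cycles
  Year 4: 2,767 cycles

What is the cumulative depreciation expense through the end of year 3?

$427,380

Depreciable base = $620,158 − $98,700 = $521,458.
Rate = $521,458 / 15,337 cycles = $34 per cycle.
Year 1: 2,457 × $34 = $83,538. Book value $536,620.
Year 2: 4,507 × $34 = $153,238. Book value $383,382.
Year 3: 5,606 × $34 = $190,604. Book value $192,778.
Accumulated through year 3 = $620,158 − $192,778 = $427,380.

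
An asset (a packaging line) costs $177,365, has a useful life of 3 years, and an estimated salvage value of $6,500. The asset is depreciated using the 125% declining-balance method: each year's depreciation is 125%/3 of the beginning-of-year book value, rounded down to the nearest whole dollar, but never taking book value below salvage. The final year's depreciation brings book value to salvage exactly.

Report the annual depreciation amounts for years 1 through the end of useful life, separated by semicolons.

Depreciable base = $177,365 − $6,500 = $170,865.
Year 1: ⌊$177,365 × 125%/3⌋ = $73,902. Book value $103,463.
Year 2: ⌊$103,463 × 125%/3⌋ = $43,109. Book value $60,354.
Year 3 (final): $60,354 − $6,500 = $53,854. Book value $6,500.

$73,902; $43,109; $53,854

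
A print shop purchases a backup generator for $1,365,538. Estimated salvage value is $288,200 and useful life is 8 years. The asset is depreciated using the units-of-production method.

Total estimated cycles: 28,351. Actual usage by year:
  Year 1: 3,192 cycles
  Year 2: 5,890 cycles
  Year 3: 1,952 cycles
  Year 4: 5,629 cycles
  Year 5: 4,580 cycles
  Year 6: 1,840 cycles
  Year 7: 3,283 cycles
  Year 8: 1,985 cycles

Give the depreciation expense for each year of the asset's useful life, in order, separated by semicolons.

$121,296; $223,820; $74,176; $213,902; $174,040; $69,920; $124,754; $75,430

Depreciable base = $1,365,538 − $288,200 = $1,077,338.
Rate = $1,077,338 / 28,351 cycles = $38 per cycle.
Year 1: 3,192 × $38 = $121,296. Book value $1,244,242.
Year 2: 5,890 × $38 = $223,820. Book value $1,020,422.
Year 3: 1,952 × $38 = $74,176. Book value $946,246.
Year 4: 5,629 × $38 = $213,902. Book value $732,344.
Year 5: 4,580 × $38 = $174,040. Book value $558,304.
Year 6: 1,840 × $38 = $69,920. Book value $488,384.
Year 7: 3,283 × $38 = $124,754. Book value $363,630.
Year 8: 1,985 × $38 = $75,430. Book value $288,200.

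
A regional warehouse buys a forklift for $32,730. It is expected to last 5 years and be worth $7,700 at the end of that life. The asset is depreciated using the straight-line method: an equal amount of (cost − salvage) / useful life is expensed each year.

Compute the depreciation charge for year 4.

Depreciable base = $32,730 − $7,700 = $25,030.
Annual expense = $25,030 / 5 = $5,006.

$5,006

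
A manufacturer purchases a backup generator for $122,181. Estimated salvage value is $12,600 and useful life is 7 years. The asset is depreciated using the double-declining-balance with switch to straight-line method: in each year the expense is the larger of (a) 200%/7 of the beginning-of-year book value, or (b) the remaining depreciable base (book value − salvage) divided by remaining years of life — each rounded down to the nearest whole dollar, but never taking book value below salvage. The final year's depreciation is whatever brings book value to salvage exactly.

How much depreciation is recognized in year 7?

Depreciable base = $122,181 − $12,600 = $109,581.
Year 1: DB = ⌊$122,181 × 200%/7⌋ = $34,908; SL = ⌊$109,581/7⌋ = $15,654 → take DB $34,908. Book value $87,273.
Year 2: DB = ⌊$87,273 × 200%/7⌋ = $24,935; SL = ⌊$74,673/6⌋ = $12,445 → take DB $24,935. Book value $62,338.
Year 3: DB = ⌊$62,338 × 200%/7⌋ = $17,810; SL = ⌊$49,738/5⌋ = $9,947 → take DB $17,810. Book value $44,528.
Year 4: DB = ⌊$44,528 × 200%/7⌋ = $12,722; SL = ⌊$31,928/4⌋ = $7,982 → take DB $12,722. Book value $31,806.
Year 5: DB = ⌊$31,806 × 200%/7⌋ = $9,087; SL = ⌊$19,206/3⌋ = $6,402 → take DB $9,087. Book value $22,719.
Year 6: DB = ⌊$22,719 × 200%/7⌋ = $6,491; SL = ⌊$10,119/2⌋ = $5,059 → take DB $6,491. Book value $16,228.
Year 7 (final): $16,228 − $12,600 = $3,628. Book value $12,600.

$3,628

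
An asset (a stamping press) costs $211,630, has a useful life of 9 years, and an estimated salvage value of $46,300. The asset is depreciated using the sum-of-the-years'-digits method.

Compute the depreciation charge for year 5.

$18,370

Depreciable base = $211,630 − $46,300 = $165,330.
Sum of the years' digits = 9+8+7+6+5+4+3+2+1 = 45.
Year 1: $165,330 × 9/45 = $33,066. Book value $178,564.
Year 2: $165,330 × 8/45 = $29,392. Book value $149,172.
Year 3: $165,330 × 7/45 = $25,718. Book value $123,454.
Year 4: $165,330 × 6/45 = $22,044. Book value $101,410.
Year 5: $165,330 × 5/45 = $18,370. Book value $83,040.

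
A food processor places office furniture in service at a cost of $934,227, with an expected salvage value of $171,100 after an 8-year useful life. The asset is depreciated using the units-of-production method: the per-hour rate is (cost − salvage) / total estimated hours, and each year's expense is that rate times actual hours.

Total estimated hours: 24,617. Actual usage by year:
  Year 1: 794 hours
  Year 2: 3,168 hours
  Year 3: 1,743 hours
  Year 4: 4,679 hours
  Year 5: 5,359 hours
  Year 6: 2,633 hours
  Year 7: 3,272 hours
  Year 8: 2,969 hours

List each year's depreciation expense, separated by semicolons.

$24,614; $98,208; $54,033; $145,049; $166,129; $81,623; $101,432; $92,039

Depreciable base = $934,227 − $171,100 = $763,127.
Rate = $763,127 / 24,617 hours = $31 per hour.
Year 1: 794 × $31 = $24,614. Book value $909,613.
Year 2: 3,168 × $31 = $98,208. Book value $811,405.
Year 3: 1,743 × $31 = $54,033. Book value $757,372.
Year 4: 4,679 × $31 = $145,049. Book value $612,323.
Year 5: 5,359 × $31 = $166,129. Book value $446,194.
Year 6: 2,633 × $31 = $81,623. Book value $364,571.
Year 7: 3,272 × $31 = $101,432. Book value $263,139.
Year 8: 2,969 × $31 = $92,039. Book value $171,100.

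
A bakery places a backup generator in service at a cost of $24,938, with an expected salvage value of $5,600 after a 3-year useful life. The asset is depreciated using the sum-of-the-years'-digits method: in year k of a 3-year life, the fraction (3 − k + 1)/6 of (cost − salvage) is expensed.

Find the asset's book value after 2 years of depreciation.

Depreciable base = $24,938 − $5,600 = $19,338.
Sum of the years' digits = 3+2+1 = 6.
Year 1: $19,338 × 3/6 = $9,669. Book value $15,269.
Year 2: $19,338 × 2/6 = $6,446. Book value $8,823.

$8,823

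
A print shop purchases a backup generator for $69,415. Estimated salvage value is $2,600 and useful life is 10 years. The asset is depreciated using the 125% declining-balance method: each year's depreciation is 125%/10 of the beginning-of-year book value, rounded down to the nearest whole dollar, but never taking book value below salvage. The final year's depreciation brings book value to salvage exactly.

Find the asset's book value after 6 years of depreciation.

Depreciable base = $69,415 − $2,600 = $66,815.
Year 1: ⌊$69,415 × 125%/10⌋ = $8,676. Book value $60,739.
Year 2: ⌊$60,739 × 125%/10⌋ = $7,592. Book value $53,147.
Year 3: ⌊$53,147 × 125%/10⌋ = $6,643. Book value $46,504.
Year 4: ⌊$46,504 × 125%/10⌋ = $5,813. Book value $40,691.
Year 5: ⌊$40,691 × 125%/10⌋ = $5,086. Book value $35,605.
Year 6: ⌊$35,605 × 125%/10⌋ = $4,450. Book value $31,155.

$31,155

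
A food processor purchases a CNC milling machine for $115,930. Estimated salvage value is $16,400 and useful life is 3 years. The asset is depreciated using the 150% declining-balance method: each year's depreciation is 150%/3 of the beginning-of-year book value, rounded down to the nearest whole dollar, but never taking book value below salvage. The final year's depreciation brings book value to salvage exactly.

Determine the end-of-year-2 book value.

Depreciable base = $115,930 − $16,400 = $99,530.
Year 1: ⌊$115,930 × 150%/3⌋ = $57,965. Book value $57,965.
Year 2: ⌊$57,965 × 150%/3⌋ = $28,982. Book value $28,983.

$28,983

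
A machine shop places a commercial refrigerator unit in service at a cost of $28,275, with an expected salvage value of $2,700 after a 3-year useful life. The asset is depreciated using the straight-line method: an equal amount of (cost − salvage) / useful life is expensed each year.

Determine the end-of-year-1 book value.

$19,750

Depreciable base = $28,275 − $2,700 = $25,575.
Annual expense = $25,575 / 3 = $8,525.
End of year 1: book value $19,750.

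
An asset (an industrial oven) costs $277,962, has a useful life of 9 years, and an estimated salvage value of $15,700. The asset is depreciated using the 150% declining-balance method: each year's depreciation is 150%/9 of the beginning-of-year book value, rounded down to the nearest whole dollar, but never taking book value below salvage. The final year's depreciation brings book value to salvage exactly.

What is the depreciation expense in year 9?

$48,947

Depreciable base = $277,962 − $15,700 = $262,262.
Year 1: ⌊$277,962 × 150%/9⌋ = $46,327. Book value $231,635.
Year 2: ⌊$231,635 × 150%/9⌋ = $38,605. Book value $193,030.
Year 3: ⌊$193,030 × 150%/9⌋ = $32,171. Book value $160,859.
Year 4: ⌊$160,859 × 150%/9⌋ = $26,809. Book value $134,050.
Year 5: ⌊$134,050 × 150%/9⌋ = $22,341. Book value $111,709.
Year 6: ⌊$111,709 × 150%/9⌋ = $18,618. Book value $93,091.
Year 7: ⌊$93,091 × 150%/9⌋ = $15,515. Book value $77,576.
Year 8: ⌊$77,576 × 150%/9⌋ = $12,929. Book value $64,647.
Year 9 (final): $64,647 − $15,700 = $48,947. Book value $15,700.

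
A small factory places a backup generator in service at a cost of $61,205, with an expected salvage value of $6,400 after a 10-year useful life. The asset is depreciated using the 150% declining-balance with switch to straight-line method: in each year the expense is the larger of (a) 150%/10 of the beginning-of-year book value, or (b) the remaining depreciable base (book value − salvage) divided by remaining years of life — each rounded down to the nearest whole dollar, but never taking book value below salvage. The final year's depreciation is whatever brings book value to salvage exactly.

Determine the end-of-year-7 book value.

$18,856

Depreciable base = $61,205 − $6,400 = $54,805.
Year 1: DB = ⌊$61,205 × 150%/10⌋ = $9,180; SL = ⌊$54,805/10⌋ = $5,480 → take DB $9,180. Book value $52,025.
Year 2: DB = ⌊$52,025 × 150%/10⌋ = $7,803; SL = ⌊$45,625/9⌋ = $5,069 → take DB $7,803. Book value $44,222.
Year 3: DB = ⌊$44,222 × 150%/10⌋ = $6,633; SL = ⌊$37,822/8⌋ = $4,727 → take DB $6,633. Book value $37,589.
Year 4: DB = ⌊$37,589 × 150%/10⌋ = $5,638; SL = ⌊$31,189/7⌋ = $4,455 → take DB $5,638. Book value $31,951.
Year 5: DB = ⌊$31,951 × 150%/10⌋ = $4,792; SL = ⌊$25,551/6⌋ = $4,258 → take DB $4,792. Book value $27,159.
Year 6: DB = ⌊$27,159 × 150%/10⌋ = $4,073; SL = ⌊$20,759/5⌋ = $4,151 → take SL $4,151. Book value $23,008.
Year 7: DB = ⌊$23,008 × 150%/10⌋ = $3,451; SL = ⌊$16,608/4⌋ = $4,152 → take SL $4,152. Book value $18,856.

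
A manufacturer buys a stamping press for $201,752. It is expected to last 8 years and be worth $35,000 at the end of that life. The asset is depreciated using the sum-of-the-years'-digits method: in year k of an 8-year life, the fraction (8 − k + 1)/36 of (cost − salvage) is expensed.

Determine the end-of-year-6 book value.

Depreciable base = $201,752 − $35,000 = $166,752.
Sum of the years' digits = 8+7+6+5+4+3+2+1 = 36.
Year 1: $166,752 × 8/36 = $37,056. Book value $164,696.
Year 2: $166,752 × 7/36 = $32,424. Book value $132,272.
Year 3: $166,752 × 6/36 = $27,792. Book value $104,480.
Year 4: $166,752 × 5/36 = $23,160. Book value $81,320.
Year 5: $166,752 × 4/36 = $18,528. Book value $62,792.
Year 6: $166,752 × 3/36 = $13,896. Book value $48,896.

$48,896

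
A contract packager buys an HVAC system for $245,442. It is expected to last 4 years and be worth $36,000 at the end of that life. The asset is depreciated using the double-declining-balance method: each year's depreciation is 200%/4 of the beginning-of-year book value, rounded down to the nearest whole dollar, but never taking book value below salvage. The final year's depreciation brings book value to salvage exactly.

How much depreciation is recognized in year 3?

Depreciable base = $245,442 − $36,000 = $209,442.
Year 1: ⌊$245,442 × 200%/4⌋ = $122,721. Book value $122,721.
Year 2: ⌊$122,721 × 200%/4⌋ = $61,360. Book value $61,361.
Year 3: ⌊$61,361 × 200%/4⌋ = $30,680, capped at $25,361. Book value $36,000.

$25,361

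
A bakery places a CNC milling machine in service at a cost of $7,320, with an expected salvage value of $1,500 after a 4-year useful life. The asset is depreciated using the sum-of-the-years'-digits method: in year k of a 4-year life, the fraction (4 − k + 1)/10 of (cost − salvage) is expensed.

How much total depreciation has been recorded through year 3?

$5,238

Depreciable base = $7,320 − $1,500 = $5,820.
Sum of the years' digits = 4+3+2+1 = 10.
Year 1: $5,820 × 4/10 = $2,328. Book value $4,992.
Year 2: $5,820 × 3/10 = $1,746. Book value $3,246.
Year 3: $5,820 × 2/10 = $1,164. Book value $2,082.
Accumulated through year 3 = $7,320 − $2,082 = $5,238.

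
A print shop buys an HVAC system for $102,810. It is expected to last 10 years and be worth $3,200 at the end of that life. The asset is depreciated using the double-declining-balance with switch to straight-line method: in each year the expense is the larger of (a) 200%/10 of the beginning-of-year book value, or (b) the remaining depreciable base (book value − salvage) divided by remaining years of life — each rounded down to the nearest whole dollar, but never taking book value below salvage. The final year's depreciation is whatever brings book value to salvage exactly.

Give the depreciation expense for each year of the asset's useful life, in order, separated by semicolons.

$20,562; $16,449; $13,159; $10,528; $8,422; $6,738; $5,938; $5,938; $5,938; $5,938

Depreciable base = $102,810 − $3,200 = $99,610.
Year 1: DB = ⌊$102,810 × 200%/10⌋ = $20,562; SL = ⌊$99,610/10⌋ = $9,961 → take DB $20,562. Book value $82,248.
Year 2: DB = ⌊$82,248 × 200%/10⌋ = $16,449; SL = ⌊$79,048/9⌋ = $8,783 → take DB $16,449. Book value $65,799.
Year 3: DB = ⌊$65,799 × 200%/10⌋ = $13,159; SL = ⌊$62,599/8⌋ = $7,824 → take DB $13,159. Book value $52,640.
Year 4: DB = ⌊$52,640 × 200%/10⌋ = $10,528; SL = ⌊$49,440/7⌋ = $7,062 → take DB $10,528. Book value $42,112.
Year 5: DB = ⌊$42,112 × 200%/10⌋ = $8,422; SL = ⌊$38,912/6⌋ = $6,485 → take DB $8,422. Book value $33,690.
Year 6: DB = ⌊$33,690 × 200%/10⌋ = $6,738; SL = ⌊$30,490/5⌋ = $6,098 → take DB $6,738. Book value $26,952.
Year 7: DB = ⌊$26,952 × 200%/10⌋ = $5,390; SL = ⌊$23,752/4⌋ = $5,938 → take SL $5,938. Book value $21,014.
Year 8: DB = ⌊$21,014 × 200%/10⌋ = $4,202; SL = ⌊$17,814/3⌋ = $5,938 → take SL $5,938. Book value $15,076.
Year 9: DB = ⌊$15,076 × 200%/10⌋ = $3,015; SL = ⌊$11,876/2⌋ = $5,938 → take SL $5,938. Book value $9,138.
Year 10 (final): $9,138 − $3,200 = $5,938. Book value $3,200.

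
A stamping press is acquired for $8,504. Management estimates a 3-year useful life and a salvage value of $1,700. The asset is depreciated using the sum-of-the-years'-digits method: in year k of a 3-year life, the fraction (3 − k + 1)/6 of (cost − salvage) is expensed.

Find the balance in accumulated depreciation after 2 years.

Depreciable base = $8,504 − $1,700 = $6,804.
Sum of the years' digits = 3+2+1 = 6.
Year 1: $6,804 × 3/6 = $3,402. Book value $5,102.
Year 2: $6,804 × 2/6 = $2,268. Book value $2,834.
Accumulated through year 2 = $8,504 − $2,834 = $5,670.

$5,670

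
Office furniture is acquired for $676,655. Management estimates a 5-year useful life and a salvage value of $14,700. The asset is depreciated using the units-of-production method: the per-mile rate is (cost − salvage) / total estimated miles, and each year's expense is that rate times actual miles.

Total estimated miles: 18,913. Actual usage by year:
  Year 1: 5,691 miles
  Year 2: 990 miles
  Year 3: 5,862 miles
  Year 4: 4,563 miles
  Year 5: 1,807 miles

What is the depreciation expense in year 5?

Depreciable base = $676,655 − $14,700 = $661,955.
Rate = $661,955 / 18,913 miles = $35 per mile.
Year 1: 5,691 × $35 = $199,185. Book value $477,470.
Year 2: 990 × $35 = $34,650. Book value $442,820.
Year 3: 5,862 × $35 = $205,170. Book value $237,650.
Year 4: 4,563 × $35 = $159,705. Book value $77,945.
Year 5: 1,807 × $35 = $63,245. Book value $14,700.

$63,245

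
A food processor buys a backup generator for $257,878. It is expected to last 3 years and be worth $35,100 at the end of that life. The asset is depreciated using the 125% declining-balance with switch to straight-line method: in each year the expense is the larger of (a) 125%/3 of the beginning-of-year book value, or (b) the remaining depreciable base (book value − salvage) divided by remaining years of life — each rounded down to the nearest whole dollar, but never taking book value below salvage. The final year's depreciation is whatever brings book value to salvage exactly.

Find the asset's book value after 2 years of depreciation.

$87,751

Depreciable base = $257,878 − $35,100 = $222,778.
Year 1: DB = ⌊$257,878 × 125%/3⌋ = $107,449; SL = ⌊$222,778/3⌋ = $74,259 → take DB $107,449. Book value $150,429.
Year 2: DB = ⌊$150,429 × 125%/3⌋ = $62,678; SL = ⌊$115,329/2⌋ = $57,664 → take DB $62,678. Book value $87,751.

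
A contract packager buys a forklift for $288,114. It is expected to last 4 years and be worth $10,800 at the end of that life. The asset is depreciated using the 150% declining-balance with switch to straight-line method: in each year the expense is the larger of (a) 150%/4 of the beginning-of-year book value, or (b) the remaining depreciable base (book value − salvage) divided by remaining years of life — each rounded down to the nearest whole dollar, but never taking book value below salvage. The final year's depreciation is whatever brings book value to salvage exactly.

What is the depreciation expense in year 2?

Depreciable base = $288,114 − $10,800 = $277,314.
Year 1: DB = ⌊$288,114 × 150%/4⌋ = $108,042; SL = ⌊$277,314/4⌋ = $69,328 → take DB $108,042. Book value $180,072.
Year 2: DB = ⌊$180,072 × 150%/4⌋ = $67,527; SL = ⌊$169,272/3⌋ = $56,424 → take DB $67,527. Book value $112,545.

$67,527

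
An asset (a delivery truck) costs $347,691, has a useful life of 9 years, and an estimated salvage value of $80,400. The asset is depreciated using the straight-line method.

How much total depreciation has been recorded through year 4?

Depreciable base = $347,691 − $80,400 = $267,291.
Annual expense = $267,291 / 9 = $29,699.
End of year 1: book value $317,992.
End of year 2: book value $288,293.
End of year 3: book value $258,594.
End of year 4: book value $228,895.
Accumulated through year 4 = $347,691 − $228,895 = $118,796.

$118,796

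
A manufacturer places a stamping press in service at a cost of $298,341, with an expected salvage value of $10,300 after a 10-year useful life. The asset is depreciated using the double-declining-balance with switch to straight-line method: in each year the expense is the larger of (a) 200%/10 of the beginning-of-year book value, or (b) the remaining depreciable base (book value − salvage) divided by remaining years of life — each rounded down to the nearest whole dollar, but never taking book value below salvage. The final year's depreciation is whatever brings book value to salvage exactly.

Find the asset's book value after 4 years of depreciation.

$122,202

Depreciable base = $298,341 − $10,300 = $288,041.
Year 1: DB = ⌊$298,341 × 200%/10⌋ = $59,668; SL = ⌊$288,041/10⌋ = $28,804 → take DB $59,668. Book value $238,673.
Year 2: DB = ⌊$238,673 × 200%/10⌋ = $47,734; SL = ⌊$228,373/9⌋ = $25,374 → take DB $47,734. Book value $190,939.
Year 3: DB = ⌊$190,939 × 200%/10⌋ = $38,187; SL = ⌊$180,639/8⌋ = $22,579 → take DB $38,187. Book value $152,752.
Year 4: DB = ⌊$152,752 × 200%/10⌋ = $30,550; SL = ⌊$142,452/7⌋ = $20,350 → take DB $30,550. Book value $122,202.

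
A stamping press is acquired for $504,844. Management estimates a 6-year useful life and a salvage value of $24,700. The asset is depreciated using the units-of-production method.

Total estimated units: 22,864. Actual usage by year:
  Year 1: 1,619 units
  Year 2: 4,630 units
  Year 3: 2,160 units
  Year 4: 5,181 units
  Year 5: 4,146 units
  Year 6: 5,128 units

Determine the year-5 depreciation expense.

Depreciable base = $504,844 − $24,700 = $480,144.
Rate = $480,144 / 22,864 units = $21 per unit.
Year 1: 1,619 × $21 = $33,999. Book value $470,845.
Year 2: 4,630 × $21 = $97,230. Book value $373,615.
Year 3: 2,160 × $21 = $45,360. Book value $328,255.
Year 4: 5,181 × $21 = $108,801. Book value $219,454.
Year 5: 4,146 × $21 = $87,066. Book value $132,388.

$87,066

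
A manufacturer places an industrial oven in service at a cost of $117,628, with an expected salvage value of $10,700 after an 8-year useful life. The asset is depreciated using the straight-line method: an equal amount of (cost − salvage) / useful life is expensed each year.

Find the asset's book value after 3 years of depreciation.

$77,530

Depreciable base = $117,628 − $10,700 = $106,928.
Annual expense = $106,928 / 8 = $13,366.
End of year 1: book value $104,262.
End of year 2: book value $90,896.
End of year 3: book value $77,530.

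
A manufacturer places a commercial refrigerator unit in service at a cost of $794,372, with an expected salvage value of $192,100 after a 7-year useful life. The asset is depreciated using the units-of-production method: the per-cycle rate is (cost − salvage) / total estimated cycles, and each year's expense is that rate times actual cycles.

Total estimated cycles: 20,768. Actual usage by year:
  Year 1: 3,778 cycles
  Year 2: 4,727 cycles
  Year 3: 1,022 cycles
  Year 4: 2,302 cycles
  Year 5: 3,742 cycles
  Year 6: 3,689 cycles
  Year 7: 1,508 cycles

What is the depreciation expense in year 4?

Depreciable base = $794,372 − $192,100 = $602,272.
Rate = $602,272 / 20,768 cycles = $29 per cycle.
Year 1: 3,778 × $29 = $109,562. Book value $684,810.
Year 2: 4,727 × $29 = $137,083. Book value $547,727.
Year 3: 1,022 × $29 = $29,638. Book value $518,089.
Year 4: 2,302 × $29 = $66,758. Book value $451,331.

$66,758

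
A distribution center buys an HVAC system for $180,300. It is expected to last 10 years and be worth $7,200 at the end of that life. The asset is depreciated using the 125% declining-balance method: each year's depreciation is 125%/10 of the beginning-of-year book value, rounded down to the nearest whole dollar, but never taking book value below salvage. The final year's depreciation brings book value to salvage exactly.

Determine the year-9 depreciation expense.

$7,744

Depreciable base = $180,300 − $7,200 = $173,100.
Year 1: ⌊$180,300 × 125%/10⌋ = $22,537. Book value $157,763.
Year 2: ⌊$157,763 × 125%/10⌋ = $19,720. Book value $138,043.
Year 3: ⌊$138,043 × 125%/10⌋ = $17,255. Book value $120,788.
Year 4: ⌊$120,788 × 125%/10⌋ = $15,098. Book value $105,690.
Year 5: ⌊$105,690 × 125%/10⌋ = $13,211. Book value $92,479.
Year 6: ⌊$92,479 × 125%/10⌋ = $11,559. Book value $80,920.
Year 7: ⌊$80,920 × 125%/10⌋ = $10,115. Book value $70,805.
Year 8: ⌊$70,805 × 125%/10⌋ = $8,850. Book value $61,955.
Year 9: ⌊$61,955 × 125%/10⌋ = $7,744. Book value $54,211.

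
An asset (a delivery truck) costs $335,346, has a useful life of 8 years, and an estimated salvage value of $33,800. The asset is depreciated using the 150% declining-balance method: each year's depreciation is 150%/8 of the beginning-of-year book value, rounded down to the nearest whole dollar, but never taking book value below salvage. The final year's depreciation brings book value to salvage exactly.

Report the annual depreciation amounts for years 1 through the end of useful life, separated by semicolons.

$62,877; $51,087; $41,509; $33,726; $27,402; $22,264; $18,090; $44,591

Depreciable base = $335,346 − $33,800 = $301,546.
Year 1: ⌊$335,346 × 150%/8⌋ = $62,877. Book value $272,469.
Year 2: ⌊$272,469 × 150%/8⌋ = $51,087. Book value $221,382.
Year 3: ⌊$221,382 × 150%/8⌋ = $41,509. Book value $179,873.
Year 4: ⌊$179,873 × 150%/8⌋ = $33,726. Book value $146,147.
Year 5: ⌊$146,147 × 150%/8⌋ = $27,402. Book value $118,745.
Year 6: ⌊$118,745 × 150%/8⌋ = $22,264. Book value $96,481.
Year 7: ⌊$96,481 × 150%/8⌋ = $18,090. Book value $78,391.
Year 8 (final): $78,391 − $33,800 = $44,591. Book value $33,800.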